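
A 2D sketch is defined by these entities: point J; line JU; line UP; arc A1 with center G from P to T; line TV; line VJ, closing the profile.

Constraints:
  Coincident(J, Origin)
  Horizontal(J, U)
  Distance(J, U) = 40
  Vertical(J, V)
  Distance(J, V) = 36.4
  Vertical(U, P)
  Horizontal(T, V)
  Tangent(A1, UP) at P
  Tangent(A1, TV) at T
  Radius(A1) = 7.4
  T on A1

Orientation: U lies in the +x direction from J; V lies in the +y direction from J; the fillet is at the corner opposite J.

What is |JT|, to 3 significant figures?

48.9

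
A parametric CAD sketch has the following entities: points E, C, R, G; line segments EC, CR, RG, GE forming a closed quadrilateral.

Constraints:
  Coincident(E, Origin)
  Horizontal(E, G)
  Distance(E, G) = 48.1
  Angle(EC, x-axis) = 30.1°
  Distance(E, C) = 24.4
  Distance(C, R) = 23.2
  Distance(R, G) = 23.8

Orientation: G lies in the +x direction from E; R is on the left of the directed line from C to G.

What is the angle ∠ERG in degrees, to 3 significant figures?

76.8°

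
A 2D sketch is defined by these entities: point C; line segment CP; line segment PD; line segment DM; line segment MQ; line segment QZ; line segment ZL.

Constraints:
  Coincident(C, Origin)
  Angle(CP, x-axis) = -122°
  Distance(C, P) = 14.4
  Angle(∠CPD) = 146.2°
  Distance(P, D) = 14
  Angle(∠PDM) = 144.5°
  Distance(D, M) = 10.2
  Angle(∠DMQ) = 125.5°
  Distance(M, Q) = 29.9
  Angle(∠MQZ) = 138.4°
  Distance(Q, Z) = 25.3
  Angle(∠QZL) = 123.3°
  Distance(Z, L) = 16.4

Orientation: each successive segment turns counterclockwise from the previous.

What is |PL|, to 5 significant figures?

53.461

C is at the origin; CP runs at -122.0° with length 14.4, so P = (-7.6308, -12.212). ∠CPD = 146.2° gives PD at -88.200° from the x-axis; with |PD| = 14.0, D = (-7.1911, -26.205). ∠PDM = 144.5° gives DM at -52.700° from the x-axis; with |DM| = 10.2, M = (-1.0100, -34.319). ∠DMQ = 125.5° gives MQ at 1.8000° from the x-axis; with |MQ| = 29.9, Q = (28.875, -33.380). ∠MQZ = 138.4° gives QZ at 43.400° from the x-axis; with |QZ| = 25.3, Z = (47.258, -15.996). ∠QZL = 123.3° gives ZL at 100.10° from the x-axis; with |ZL| = 16.4, L = (44.382, 0.14953). Then |PL| = |L − P| = 53.461.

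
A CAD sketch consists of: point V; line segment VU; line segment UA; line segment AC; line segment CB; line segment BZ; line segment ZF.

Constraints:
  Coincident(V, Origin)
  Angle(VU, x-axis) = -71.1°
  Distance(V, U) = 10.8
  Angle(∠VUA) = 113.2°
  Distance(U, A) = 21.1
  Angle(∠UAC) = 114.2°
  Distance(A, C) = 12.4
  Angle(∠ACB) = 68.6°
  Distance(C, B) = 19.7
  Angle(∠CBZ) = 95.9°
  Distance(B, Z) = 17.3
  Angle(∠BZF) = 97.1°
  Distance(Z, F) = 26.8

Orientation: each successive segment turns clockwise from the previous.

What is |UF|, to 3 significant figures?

32.1

V is at the origin; VU runs at -71.1° with length 10.8, so U = (3.50, -10.2). ∠VUA = 113.2° gives UA at -138° from the x-axis; with |UA| = 21.1, A = (-12.2, -24.4). ∠UAC = 114.2° gives AC at 156° from the x-axis; with |AC| = 12.4, C = (-23.5, -19.4). ∠ACB = 68.6° gives CB at 44.9° from the x-axis; with |CB| = 19.7, B = (-9.56, -5.47). ∠CBZ = 95.9° gives BZ at -39.2° from the x-axis; with |BZ| = 17.3, Z = (3.85, -16.4). ∠BZF = 97.1° gives ZF at -122° from the x-axis; with |ZF| = 26.8, F = (-10.4, -39.1). Then |UF| = |F − U| = 32.1.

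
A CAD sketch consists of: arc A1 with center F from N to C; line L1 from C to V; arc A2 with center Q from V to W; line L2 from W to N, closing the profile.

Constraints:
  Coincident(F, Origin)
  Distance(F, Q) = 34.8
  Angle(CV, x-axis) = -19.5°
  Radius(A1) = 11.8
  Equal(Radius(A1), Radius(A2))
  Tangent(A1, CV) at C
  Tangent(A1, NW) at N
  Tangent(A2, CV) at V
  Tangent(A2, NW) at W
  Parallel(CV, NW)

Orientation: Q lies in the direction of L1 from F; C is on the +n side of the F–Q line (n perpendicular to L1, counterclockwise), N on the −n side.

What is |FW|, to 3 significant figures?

36.7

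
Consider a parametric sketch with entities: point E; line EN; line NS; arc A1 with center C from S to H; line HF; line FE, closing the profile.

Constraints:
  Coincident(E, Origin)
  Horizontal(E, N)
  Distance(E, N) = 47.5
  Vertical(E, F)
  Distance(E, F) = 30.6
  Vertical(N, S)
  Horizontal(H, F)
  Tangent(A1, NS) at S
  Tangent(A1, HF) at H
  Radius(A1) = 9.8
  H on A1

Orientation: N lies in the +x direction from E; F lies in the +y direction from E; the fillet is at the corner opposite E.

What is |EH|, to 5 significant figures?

48.556

E is at the origin; E and N share the same y with |EN| = 47.5 and N on the +x side, so N = (47.500, 0.0000). EF is vertical with |EF| = 30.6 and F on the +y side, so F = (0.0000, 30.600). The virtual corner opposite E is at (47.500, 30.600). The tangent condition forces CS to be normal to NS and the tangent condition forces CH to be normal to HF, with radius 9.8, so the center C sits 9.8 in from both sides at C = (37.700, 20.800). That places the tangent points at S = (47.500, 20.800) on NS and H = (37.700, 30.600) on HF. Then |EH| = |H − E| = 48.556.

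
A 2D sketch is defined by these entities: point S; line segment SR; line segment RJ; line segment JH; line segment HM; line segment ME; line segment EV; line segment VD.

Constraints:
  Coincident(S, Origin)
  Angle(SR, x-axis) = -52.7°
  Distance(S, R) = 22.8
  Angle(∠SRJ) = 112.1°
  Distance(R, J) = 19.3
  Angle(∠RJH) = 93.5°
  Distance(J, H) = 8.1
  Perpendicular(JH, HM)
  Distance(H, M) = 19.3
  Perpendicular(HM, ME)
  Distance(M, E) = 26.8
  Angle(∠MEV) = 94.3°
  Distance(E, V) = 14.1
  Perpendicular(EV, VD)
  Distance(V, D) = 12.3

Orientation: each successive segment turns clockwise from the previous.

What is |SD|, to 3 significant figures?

36.6

S is at the origin; SR runs at -52.7° with length 22.8, so R = (13.8, -18.1). ∠SRJ = 112.1° gives RJ at -121° from the x-axis; with |RJ| = 19.3, J = (3.99, -34.7). ∠RJH = 93.5° gives JH at 153° from the x-axis; with |JH| = 8.1, H = (-3.22, -31.1). The perpendicularity gives HM at right angles to JH, so HM runs at 62.9°; with |HM| = 19.3, M = (5.57, -13.9). HM ⟂ ME, so ME runs at -27.1°; with |ME| = 26.8, E = (29.4, -26.1). ∠MEV = 94.3° gives EV at -113° from the x-axis; with |EV| = 14.1, V = (24.0, -39.1). EV ⟂ VD, so VD runs at 157°; with |VD| = 12.3, D = (12.6, -34.3). Then |SD| = |D − S| = 36.6.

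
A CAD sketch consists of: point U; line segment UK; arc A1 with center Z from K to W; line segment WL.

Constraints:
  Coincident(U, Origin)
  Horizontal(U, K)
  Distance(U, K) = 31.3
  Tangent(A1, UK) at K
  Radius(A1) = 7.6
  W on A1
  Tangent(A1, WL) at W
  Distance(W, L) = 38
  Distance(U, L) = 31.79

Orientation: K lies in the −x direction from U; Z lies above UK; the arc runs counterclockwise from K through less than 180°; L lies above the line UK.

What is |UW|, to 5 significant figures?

25.629

U is at the origin; UK is horizontal with |UK| = 31.3 and K on the −x side, so K = (-31.300, 0.0000). Tangency of A1 to UK means the radius ZK is perpendicular to UK, so Z = K + (0, 7.6) = (-31.300, 7.6000). Since ZW ⟂ WL (tangency), |ZL| = √(7.6² + 38.0²) = 38.753 regardless of where W sits on A1. So L lies on both circle(U, 31.79) and circle(Z, 38.753); the above-UK intersection is L = (-1.0117, 31.774). W is the foot of the tangent from L: W = (-25.486, 2.7051).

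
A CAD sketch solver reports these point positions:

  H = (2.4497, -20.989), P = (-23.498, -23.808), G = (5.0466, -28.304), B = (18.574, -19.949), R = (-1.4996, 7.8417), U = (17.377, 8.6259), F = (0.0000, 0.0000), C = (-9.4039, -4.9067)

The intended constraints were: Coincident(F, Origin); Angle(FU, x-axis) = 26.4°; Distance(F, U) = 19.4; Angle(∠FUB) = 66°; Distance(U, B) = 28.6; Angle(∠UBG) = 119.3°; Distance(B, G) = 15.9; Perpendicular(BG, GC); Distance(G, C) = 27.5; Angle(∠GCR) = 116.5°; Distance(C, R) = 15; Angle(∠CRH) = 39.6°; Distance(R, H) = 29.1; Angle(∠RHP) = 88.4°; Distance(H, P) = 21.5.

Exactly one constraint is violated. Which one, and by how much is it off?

Distance(H, P) = 21.5 — off by 4.60.

F = (0.00, 0.00) ✓; FU at 26.40° ✓; |FU| = 19.40 ✓; ∠FUB = 66.00° ✓; |UB| = 28.60 ✓; ∠UBG = 119.3° ✓; |BG| = 15.90 ✓; ∠(BG, GC) = 90.00° ✓; |GC| = 27.50 ✓; ∠GCR = 116.5° ✓; |CR| = 15.00 ✓; ∠CRH = 39.60° ✓; |RH| = 29.10 ✓; ∠RHP = 88.40° ✓; |HP| = 26.10 ✗.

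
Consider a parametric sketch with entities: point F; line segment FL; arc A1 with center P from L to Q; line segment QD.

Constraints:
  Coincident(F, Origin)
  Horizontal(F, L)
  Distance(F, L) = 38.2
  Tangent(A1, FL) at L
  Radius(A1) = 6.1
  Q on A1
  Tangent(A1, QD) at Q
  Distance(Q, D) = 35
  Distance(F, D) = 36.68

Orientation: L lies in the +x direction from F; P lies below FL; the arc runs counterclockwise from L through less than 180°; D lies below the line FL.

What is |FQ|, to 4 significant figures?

33.06

Checks: |FL| = 38.20 ✓; |PQ| = 6.100 ✓; ∠(PQ, QD) = 90.00° ✓; |QD| = 35.00 ✓; |FD| = 36.68 ✓.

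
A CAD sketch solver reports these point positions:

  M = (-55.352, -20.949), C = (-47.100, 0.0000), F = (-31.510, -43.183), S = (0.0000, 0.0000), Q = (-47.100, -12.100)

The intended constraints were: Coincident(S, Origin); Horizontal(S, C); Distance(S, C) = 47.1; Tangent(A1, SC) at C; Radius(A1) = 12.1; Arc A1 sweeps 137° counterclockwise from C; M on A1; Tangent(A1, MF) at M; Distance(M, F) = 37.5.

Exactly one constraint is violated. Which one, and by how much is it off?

Distance(M, F) = 37.5 — off by 4.90.

S = (0.00, 0.00) ✓; S.y = 0.00, C.y = 0.00 ✓; |SC| = 47.10 ✓; ∠(QC, CS) = 90.00° ✓; |QC| = 12.10 ✓; bearing(Q→M) − bearing(Q→C) = 137.0° ✓; |QM| = 12.10 ✓; ∠(QM, MF) = 90.00° ✓; |MF| = 32.60 ✗.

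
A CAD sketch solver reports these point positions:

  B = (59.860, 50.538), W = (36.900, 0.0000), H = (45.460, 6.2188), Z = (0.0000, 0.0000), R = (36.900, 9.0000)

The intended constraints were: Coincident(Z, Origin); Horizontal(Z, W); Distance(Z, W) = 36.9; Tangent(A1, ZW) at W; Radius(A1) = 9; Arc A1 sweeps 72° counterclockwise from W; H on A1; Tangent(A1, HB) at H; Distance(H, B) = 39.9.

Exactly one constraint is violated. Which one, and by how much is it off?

Distance(H, B) = 39.9 — off by 6.70.

Z = (0.00, 0.00) ✓; Z.y = 0.00, W.y = 0.00 ✓; |ZW| = 36.90 ✓; ∠(RW, WZ) = 90.00° ✓; |RW| = 9.000 ✓; bearing(R→H) − bearing(R→W) = 72.00° ✓; |RH| = 9.000 ✓; ∠(RH, HB) = 90.00° ✓; |HB| = 46.60 ✗.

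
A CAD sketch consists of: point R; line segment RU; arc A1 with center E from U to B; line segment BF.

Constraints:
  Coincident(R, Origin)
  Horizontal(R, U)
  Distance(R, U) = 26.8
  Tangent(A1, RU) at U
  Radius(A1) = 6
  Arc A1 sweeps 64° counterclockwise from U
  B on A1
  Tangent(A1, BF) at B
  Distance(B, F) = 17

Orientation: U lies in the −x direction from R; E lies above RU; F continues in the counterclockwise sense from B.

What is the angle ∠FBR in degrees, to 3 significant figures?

72.9°

R is at the origin; R and U share the same y with |RU| = 26.8 and U on the −x side, so U = (-26.8, 0.00). The tangent condition forces EU to be normal to RU, so E = U + (0, 6) = (-26.8, 6.00). On A1, U sits at bearing -90° from E; a 64° counterclockwise sweep puts B at bearing -26°, so B = E + 6.0·(cos -26°, sin -26°) = (-21.4, 3.37). Since A1 is tangent to BF there, EB ⟂ BF, so BF runs along (−sin -26°, cos -26°); with |BF| = 17.0, F = (-14.0, 18.6). Then cos ∠FBR = BF·BR / (|BF||BR|), giving 72.9°.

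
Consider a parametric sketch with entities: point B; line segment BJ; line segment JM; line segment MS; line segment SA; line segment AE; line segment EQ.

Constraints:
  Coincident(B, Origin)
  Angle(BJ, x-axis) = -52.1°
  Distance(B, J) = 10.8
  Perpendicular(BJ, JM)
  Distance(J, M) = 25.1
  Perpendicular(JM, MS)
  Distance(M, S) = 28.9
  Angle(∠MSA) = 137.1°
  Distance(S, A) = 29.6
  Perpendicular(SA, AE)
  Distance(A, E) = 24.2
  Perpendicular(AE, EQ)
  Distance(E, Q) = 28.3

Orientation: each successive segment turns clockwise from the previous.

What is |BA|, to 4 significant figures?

40.09

JM ⟂ MS, so MS runs at 127.9°; with |MS| = 28.9, S = (-30.92, -1.136). ∠MSA = 137.1° gives SA at 85.00° from the x-axis; with |SA| = 29.6, A = (-28.34, 28.35). Then |BA| = |A − B| = 40.09.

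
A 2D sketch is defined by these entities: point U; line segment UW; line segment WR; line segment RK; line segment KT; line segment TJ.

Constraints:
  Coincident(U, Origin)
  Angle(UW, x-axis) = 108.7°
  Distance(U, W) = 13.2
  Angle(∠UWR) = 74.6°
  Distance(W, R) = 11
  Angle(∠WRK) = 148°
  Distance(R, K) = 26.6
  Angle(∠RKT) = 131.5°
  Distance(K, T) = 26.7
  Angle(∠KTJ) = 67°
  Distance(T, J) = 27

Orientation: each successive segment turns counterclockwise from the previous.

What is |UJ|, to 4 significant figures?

22.92

U is at the origin; UW runs at 108.7° with length 13.2, so W = (-4.232, 12.50). ∠UWR = 74.6° gives WR at -145.9° from the x-axis; with |WR| = 11.0, R = (-13.34, 6.336). ∠WRK = 148.0° gives RK at -113.9° from the x-axis; with |RK| = 26.6, K = (-24.12, -17.98). ∠RKT = 131.5° gives KT at -65.40° from the x-axis; with |KT| = 26.7, T = (-13.00, -42.26). ∠KTJ = 67.0° gives TJ at 47.60° from the x-axis; with |TJ| = 27.0, J = (5.203, -22.32). Then |UJ| = |J − U| = 22.92.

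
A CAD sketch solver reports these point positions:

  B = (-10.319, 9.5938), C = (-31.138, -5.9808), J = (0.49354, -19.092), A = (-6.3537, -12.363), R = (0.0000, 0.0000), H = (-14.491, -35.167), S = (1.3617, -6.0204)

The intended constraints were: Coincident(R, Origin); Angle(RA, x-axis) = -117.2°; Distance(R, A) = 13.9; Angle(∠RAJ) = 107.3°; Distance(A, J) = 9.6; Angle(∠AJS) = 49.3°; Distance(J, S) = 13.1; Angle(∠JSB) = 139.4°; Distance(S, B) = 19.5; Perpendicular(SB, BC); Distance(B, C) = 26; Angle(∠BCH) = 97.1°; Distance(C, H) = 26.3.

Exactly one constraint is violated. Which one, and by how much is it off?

Distance(C, H) = 26.3 — off by 7.30.

R = (0.00, 0.00) ✓; RA at -117.2° ✓; |RA| = 13.90 ✓; ∠RAJ = 107.3° ✓; |AJ| = 9.600 ✓; ∠AJS = 49.30° ✓; |JS| = 13.10 ✓; ∠JSB = 139.4° ✓; |SB| = 19.50 ✓; ∠(SB, BC) = 90.00° ✓; |BC| = 26.00 ✓; ∠BCH = 97.10° ✓; |CH| = 33.60 ✗.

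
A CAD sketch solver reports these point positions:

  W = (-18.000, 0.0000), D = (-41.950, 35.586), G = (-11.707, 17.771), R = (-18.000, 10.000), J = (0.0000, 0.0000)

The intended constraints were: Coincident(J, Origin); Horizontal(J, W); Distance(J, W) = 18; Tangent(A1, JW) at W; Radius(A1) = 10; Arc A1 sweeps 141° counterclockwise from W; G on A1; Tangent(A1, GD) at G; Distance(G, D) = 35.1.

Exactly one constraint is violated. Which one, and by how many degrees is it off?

Tangent(A1, GD) at G — off by 8.50°.

J = (0.00, 0.00) ✓; J.y = 0.00, W.y = 0.00 ✓; |JW| = 18.00 ✓; ∠(RW, WJ) = 90.00° ✓; |RW| = 10.00 ✓; bearing(R→G) − bearing(R→W) = 141.0° ✓; |RG| = 10.00 ✓; ∠(RG, GD) = 81.50° ✗; |GD| = 35.10 ✓.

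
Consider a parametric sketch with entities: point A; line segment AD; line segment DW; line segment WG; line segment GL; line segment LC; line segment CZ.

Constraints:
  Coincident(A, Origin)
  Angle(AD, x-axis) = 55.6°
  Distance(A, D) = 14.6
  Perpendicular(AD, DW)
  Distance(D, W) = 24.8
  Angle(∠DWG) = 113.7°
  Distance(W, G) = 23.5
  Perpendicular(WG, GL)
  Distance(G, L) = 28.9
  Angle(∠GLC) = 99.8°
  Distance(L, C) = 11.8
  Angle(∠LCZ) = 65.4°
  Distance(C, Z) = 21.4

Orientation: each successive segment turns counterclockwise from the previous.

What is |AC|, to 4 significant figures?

8.787

A is at the origin; AD runs at 55.6° with length 14.6, so D = (8.249, 12.05). AD is perpendicular to DW, so DW runs at 145.6°; with |DW| = 24.8, W = (-12.21, 26.06). ∠DWG = 113.7° gives WG at -148.1° from the x-axis; with |WG| = 23.5, G = (-32.17, 13.64). WG is perpendicular to GL, so GL runs at -58.10°; with |GL| = 28.9, L = (-16.89, -10.90). ∠GLC = 99.8° gives LC at 22.10° from the x-axis; with |LC| = 11.8, C = (-5.960, -6.456). Then |AC| = |C − A| = 8.787.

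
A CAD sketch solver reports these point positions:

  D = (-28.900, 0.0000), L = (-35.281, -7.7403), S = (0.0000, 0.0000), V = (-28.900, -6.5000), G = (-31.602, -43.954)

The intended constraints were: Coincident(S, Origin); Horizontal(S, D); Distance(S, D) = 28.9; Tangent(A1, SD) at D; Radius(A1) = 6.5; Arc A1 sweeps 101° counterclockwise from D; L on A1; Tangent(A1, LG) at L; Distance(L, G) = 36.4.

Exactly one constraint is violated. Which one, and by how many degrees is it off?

Tangent(A1, LG) at L — off by 5.20°.

S = (0.00, 0.00) ✓; S.y = 0.00, D.y = 0.00 ✓; |SD| = 28.90 ✓; ∠(VD, DS) = 90.00° ✓; |VD| = 6.500 ✓; bearing(V→L) − bearing(V→D) = 101.0° ✓; |VL| = 6.500 ✓; ∠(VL, LG) = 95.20° ✗; |LG| = 36.40 ✓.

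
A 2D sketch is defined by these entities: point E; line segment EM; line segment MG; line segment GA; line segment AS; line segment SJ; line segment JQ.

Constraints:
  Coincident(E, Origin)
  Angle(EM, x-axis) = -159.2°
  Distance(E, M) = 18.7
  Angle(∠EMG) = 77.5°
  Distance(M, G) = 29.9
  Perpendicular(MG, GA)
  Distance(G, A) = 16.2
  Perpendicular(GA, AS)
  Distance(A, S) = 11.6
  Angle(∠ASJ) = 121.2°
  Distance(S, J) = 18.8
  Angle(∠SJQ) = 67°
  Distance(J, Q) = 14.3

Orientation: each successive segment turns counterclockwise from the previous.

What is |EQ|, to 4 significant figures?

27.49

E is at the origin; EM runs at -159.2° with length 18.7, so M = (-17.48, -6.641). ∠EMG = 77.5° gives MG at -56.70° from the x-axis; with |MG| = 29.9, G = (-1.065, -31.63). MG is perpendicular to GA, so GA runs at 33.30°; with |GA| = 16.2, A = (12.47, -22.74). The perpendicularity gives AS at right angles to GA, so AS runs at 123.3°; with |AS| = 11.6, S = (6.106, -13.04). ∠ASJ = 121.2° gives SJ at -177.9° from the x-axis; with |SJ| = 18.8, J = (-12.68, -13.73). ∠SJQ = 67.0° gives JQ at -64.90° from the x-axis; with |JQ| = 14.3, Q = (-6.615, -26.68). Then |EQ| = |Q − E| = 27.49.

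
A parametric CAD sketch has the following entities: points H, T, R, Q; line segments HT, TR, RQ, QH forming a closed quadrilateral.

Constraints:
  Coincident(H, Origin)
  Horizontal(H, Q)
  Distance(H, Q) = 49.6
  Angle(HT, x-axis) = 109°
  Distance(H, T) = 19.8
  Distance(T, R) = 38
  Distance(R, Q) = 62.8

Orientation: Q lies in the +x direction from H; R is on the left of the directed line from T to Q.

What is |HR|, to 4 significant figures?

52.90

Checks: |TR| = 38.00 ✓; |RQ| = 62.80 ✓.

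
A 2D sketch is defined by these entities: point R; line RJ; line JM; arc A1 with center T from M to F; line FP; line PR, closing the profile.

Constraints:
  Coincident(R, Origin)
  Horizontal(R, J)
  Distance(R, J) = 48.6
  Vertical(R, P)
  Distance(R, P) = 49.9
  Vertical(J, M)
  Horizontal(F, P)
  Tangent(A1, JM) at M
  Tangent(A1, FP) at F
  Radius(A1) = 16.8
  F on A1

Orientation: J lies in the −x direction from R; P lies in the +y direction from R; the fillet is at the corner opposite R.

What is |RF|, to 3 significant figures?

59.2

R is at the origin; RJ is horizontal with |RJ| = 48.6 and J on the −x side, so J = (-48.6, 0.00). RP is vertical with |RP| = 49.9 and P on the +y side, so P = (0.00, 49.9). The virtual corner opposite R is at (-48.6, 49.9). A1 meets JM tangentially, so TM is at right angles to JM and since A1 is tangent to FP there, TF ⟂ FP, with radius 16.8, so the center T sits 16.8 in from both sides at T = (-31.8, 33.1). That places the tangent points at M = (-48.6, 33.1) on JM and F = (-31.8, 49.9) on FP. Then |RF| = |F − R| = 59.2.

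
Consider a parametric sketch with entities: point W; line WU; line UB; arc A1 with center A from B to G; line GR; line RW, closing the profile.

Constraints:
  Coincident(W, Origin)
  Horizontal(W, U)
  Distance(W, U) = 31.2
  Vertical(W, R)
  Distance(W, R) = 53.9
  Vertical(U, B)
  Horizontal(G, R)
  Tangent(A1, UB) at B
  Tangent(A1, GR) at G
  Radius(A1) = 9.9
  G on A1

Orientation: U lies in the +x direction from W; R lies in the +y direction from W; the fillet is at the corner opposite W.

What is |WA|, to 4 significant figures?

48.88

W is at the origin; W and U share the same y with |WU| = 31.2 and U on the +x side, so U = (31.20, 0.000). W and R share the same x with |WR| = 53.9 and R on the +y side, so R = (0.000, 53.90). The virtual corner opposite W is at (31.20, 53.90). Since A1 is tangent to UB there, AB ⟂ UB and since A1 is tangent to GR there, AG ⟂ GR, with radius 9.9, so the center A sits 9.9 in from both sides at A = (21.30, 44.00). Then |WA| = |A − W| = 48.88.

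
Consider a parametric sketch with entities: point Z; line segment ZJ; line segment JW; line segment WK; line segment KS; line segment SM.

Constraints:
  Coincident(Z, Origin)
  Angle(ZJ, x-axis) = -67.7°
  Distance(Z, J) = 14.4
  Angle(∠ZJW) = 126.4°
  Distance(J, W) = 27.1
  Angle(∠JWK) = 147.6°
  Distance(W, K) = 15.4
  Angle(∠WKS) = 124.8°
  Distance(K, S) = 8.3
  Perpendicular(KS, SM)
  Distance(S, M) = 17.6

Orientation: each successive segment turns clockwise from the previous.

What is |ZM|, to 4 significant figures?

31.92

Z is at the origin; ZJ runs at -67.7° with length 14.4, so J = (5.464, -13.32). ∠ZJW = 126.4° gives JW at -121.3° from the x-axis; with |JW| = 27.1, W = (-8.615, -36.48). ∠JWK = 147.6° gives WK at -153.7° from the x-axis; with |WK| = 15.4, K = (-22.42, -43.30). ∠WKS = 124.8° gives KS at 151.1° from the x-axis; with |KS| = 8.3, S = (-29.69, -39.29). The perpendicularity gives SM at right angles to KS, so SM runs at 61.10°; with |SM| = 17.6, M = (-21.18, -23.88). Then |ZM| = |M − Z| = 31.92.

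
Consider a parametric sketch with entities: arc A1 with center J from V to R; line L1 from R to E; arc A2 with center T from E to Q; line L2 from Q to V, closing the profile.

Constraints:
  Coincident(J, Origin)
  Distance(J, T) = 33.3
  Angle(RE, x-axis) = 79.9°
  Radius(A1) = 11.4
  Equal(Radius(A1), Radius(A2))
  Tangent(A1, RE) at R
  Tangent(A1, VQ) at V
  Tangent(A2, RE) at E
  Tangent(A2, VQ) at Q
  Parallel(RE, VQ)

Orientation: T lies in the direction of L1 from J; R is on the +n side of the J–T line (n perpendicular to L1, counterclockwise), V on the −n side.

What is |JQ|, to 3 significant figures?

35.2

The slot axis is L1's direction at 79.9°, so u = (cos 79.9°, sin 79.9°) = (0.175, 0.985) and n = (−sin 79.9°, cos 79.9°) = (-0.985, 0.175). J is at the origin and T lies 33.3 along u from J, so T = 33.3·u = (5.84, 32.8). Tangency of A1 to both parallel lines with radius 11.4 puts R and V at J ± 11.4·n: R = (-11.2, 2.00), V = (11.2, -2.00). Equal radii place E and Q the same way about T: E = T + 11.4·n = (-5.38, 34.8), Q = T − 11.4·n = (17.1, 30.8). Then |JQ| = |Q − J| = 35.2.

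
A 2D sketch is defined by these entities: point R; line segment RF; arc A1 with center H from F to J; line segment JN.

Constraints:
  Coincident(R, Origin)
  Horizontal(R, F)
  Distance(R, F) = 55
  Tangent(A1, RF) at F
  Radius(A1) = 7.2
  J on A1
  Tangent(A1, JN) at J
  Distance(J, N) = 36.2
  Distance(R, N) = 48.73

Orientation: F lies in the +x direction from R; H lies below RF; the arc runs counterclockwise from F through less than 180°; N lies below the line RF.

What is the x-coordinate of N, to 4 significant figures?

32.41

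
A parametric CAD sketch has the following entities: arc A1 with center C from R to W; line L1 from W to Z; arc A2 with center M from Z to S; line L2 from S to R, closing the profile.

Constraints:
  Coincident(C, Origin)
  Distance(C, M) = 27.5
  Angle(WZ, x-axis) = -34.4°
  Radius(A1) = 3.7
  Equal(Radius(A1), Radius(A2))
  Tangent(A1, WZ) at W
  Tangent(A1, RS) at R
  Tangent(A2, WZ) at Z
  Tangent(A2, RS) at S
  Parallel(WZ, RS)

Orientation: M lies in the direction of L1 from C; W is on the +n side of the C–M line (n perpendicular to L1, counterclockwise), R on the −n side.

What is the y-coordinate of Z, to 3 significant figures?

-12.5

Tangency of A1 to both parallel lines with radius 3.7 puts W and R at C ± 3.7·n: W = (2.09, 3.05), R = (-2.09, -3.05). Equal radii place Z and S the same way about M: Z = M + 3.7·n = (24.8, -12.5), S = M − 3.7·n = (20.6, -18.6). So Z.y = -12.5.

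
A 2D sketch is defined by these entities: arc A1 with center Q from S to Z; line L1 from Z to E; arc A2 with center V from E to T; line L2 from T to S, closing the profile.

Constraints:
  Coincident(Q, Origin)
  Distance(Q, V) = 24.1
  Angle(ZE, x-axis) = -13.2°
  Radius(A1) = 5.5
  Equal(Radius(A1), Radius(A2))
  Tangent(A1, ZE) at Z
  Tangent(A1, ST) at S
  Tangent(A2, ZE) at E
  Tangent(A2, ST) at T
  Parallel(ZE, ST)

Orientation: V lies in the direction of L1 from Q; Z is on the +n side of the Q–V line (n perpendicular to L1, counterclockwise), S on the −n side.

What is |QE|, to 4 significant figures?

24.72

The slot axis is L1's direction at -13.2°, so u = (cos -13.2°, sin -13.2°) = (0.9736, -0.2284) and n = (−sin -13.2°, cos -13.2°) = (0.2284, 0.9736). Q is at the origin and V lies 24.1 along u from Q, so V = 24.1·u = (23.46, -5.503). Tangency of A1 to both parallel lines with radius 5.5 puts Z and S at Q ± 5.5·n: Z = (1.256, 5.355), S = (-1.256, -5.355). Equal radii place E and T the same way about V: E = V + 5.5·n = (24.72, -0.1486), T = V − 5.5·n = (22.21, -10.86). Then |QE| = |E − Q| = 24.72.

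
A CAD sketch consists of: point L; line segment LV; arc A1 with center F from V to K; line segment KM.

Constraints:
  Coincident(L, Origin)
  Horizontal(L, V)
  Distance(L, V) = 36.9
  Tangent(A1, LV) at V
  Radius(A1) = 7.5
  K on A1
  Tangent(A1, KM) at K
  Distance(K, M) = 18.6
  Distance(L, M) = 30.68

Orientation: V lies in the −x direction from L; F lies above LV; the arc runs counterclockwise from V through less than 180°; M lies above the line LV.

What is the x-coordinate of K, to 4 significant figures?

-30.11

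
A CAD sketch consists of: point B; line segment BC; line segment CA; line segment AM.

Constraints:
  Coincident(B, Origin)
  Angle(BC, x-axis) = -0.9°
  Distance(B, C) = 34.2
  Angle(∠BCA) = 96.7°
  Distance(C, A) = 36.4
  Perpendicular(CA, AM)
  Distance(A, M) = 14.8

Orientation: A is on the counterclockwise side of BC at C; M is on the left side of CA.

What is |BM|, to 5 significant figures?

44.707

B is at the origin; BC runs at -0.9° with length 34.2, so C = 34.2·(cos -0.9°, sin -0.9°) = (34.196, -0.53719). ∠BCA = 96.7°, so CA runs at -0.9° + (180° − 96.7°) = 82.400° from the x-axis; with |CA| = 36.4, A = C + 36.4·(cos 82.400°, sin 82.400°) = (39.010, 35.543). CA ⟂ AM; with |AM| = 14.8 on the left of CA, M = A + 14.8·(-0.99122, 0.13226) = (24.340, 37.500). Then |BM| = |M − B| = 44.707.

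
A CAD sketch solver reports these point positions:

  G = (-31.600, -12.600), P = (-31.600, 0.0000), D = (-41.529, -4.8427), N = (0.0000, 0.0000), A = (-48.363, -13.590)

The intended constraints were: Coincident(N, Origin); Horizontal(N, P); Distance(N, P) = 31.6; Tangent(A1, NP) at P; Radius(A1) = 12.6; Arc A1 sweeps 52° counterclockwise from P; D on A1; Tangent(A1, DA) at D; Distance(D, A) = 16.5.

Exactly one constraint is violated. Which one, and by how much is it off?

Distance(D, A) = 16.5 — off by 5.40.

N = (0.00, 0.00) ✓; N.y = 0.00, P.y = 0.00 ✓; |NP| = 31.60 ✓; ∠(GP, PN) = 90.00° ✓; |GP| = 12.60 ✓; bearing(G→D) − bearing(G→P) = 52.00° ✓; |GD| = 12.60 ✓; ∠(GD, DA) = 90.00° ✓; |DA| = 11.10 ✗.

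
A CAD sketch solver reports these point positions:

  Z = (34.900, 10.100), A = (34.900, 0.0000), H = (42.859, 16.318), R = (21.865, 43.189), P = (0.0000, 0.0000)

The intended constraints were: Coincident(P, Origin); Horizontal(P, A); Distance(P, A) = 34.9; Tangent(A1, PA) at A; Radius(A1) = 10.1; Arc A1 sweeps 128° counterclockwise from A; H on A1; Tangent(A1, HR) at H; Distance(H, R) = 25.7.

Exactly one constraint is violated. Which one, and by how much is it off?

Distance(H, R) = 25.7 — off by 8.40.

P = (0.00, 0.00) ✓; P.y = 0.00, A.y = 0.00 ✓; |PA| = 34.90 ✓; ∠(ZA, AP) = 90.00° ✓; |ZA| = 10.10 ✓; bearing(Z→H) − bearing(Z→A) = 128.0° ✓; |ZH| = 10.10 ✓; ∠(ZH, HR) = 90.00° ✓; |HR| = 34.10 ✗.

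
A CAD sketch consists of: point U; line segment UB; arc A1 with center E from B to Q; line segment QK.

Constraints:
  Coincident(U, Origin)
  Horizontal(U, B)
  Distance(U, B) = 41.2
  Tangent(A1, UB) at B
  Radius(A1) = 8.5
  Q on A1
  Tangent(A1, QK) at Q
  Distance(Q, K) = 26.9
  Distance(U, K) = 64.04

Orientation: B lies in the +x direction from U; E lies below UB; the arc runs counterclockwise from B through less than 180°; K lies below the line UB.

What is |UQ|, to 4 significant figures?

38.23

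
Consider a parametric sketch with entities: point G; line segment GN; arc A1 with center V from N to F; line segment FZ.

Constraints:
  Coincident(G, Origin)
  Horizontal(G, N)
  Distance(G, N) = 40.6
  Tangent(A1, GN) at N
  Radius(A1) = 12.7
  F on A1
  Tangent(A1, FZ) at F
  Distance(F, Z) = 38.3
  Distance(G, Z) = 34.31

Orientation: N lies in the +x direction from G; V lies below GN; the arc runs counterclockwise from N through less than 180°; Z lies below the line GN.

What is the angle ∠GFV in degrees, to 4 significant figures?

148.1°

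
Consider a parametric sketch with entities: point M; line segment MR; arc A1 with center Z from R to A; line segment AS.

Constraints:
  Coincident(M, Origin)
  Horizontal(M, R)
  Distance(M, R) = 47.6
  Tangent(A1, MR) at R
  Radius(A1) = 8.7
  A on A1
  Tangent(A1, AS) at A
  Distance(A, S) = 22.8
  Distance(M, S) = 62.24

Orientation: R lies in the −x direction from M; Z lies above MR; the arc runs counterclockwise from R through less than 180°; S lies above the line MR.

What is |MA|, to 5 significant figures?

42.592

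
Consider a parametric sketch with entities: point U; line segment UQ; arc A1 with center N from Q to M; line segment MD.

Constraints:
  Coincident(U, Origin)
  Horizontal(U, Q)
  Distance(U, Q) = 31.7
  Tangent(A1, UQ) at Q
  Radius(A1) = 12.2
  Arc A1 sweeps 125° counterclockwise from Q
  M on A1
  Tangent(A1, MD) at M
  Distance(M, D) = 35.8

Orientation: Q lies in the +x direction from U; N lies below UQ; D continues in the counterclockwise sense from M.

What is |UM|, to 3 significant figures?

29.0

U is at the origin; U and Q share the same y with |UQ| = 31.7 and Q on the +x side, so Q = (31.7, 0.00). Tangency of A1 to UQ means the radius NQ is perpendicular to UQ, so N = Q + (0, -12.2) = (31.7, -12.2). On A1, Q sits at bearing 90° from N; a 125° counterclockwise sweep puts M at bearing 215°, so M = N + 12.2·(cos 215°, sin 215°) = (21.7, -19.2). Then |UM| = |M − U| = 29.0.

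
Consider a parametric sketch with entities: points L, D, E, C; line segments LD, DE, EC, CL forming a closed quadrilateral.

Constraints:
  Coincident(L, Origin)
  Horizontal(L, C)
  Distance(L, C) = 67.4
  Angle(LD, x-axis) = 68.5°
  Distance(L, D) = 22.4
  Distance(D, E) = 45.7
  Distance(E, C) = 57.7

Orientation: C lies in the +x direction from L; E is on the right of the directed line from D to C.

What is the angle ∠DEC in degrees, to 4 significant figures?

73.70°

Checks: |DE| = 45.70 ✓; |EC| = 57.70 ✓.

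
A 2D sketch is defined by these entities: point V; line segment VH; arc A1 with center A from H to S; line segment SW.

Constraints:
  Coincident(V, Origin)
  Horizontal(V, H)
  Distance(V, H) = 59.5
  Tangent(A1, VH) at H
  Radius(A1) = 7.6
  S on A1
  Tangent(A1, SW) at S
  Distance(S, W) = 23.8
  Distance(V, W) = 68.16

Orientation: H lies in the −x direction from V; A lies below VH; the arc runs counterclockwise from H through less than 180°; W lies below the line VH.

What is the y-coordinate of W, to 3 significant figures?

-32.6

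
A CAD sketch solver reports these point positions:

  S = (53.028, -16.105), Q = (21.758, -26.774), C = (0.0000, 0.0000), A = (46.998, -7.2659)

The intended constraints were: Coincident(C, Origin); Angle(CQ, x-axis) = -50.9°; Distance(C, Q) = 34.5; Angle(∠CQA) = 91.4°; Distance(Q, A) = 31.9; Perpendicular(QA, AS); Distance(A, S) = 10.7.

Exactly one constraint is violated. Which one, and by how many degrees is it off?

Perpendicular(QA, AS) — off by 3.40°.

C = (0.00, 0.00) ✓; CQ at -50.90° ✓; |CQ| = 34.50 ✓; ∠CQA = 91.40° ✓; |QA| = 31.90 ✓; ∠(QA, AS) = 93.40° ✗; |AS| = 10.70 ✓.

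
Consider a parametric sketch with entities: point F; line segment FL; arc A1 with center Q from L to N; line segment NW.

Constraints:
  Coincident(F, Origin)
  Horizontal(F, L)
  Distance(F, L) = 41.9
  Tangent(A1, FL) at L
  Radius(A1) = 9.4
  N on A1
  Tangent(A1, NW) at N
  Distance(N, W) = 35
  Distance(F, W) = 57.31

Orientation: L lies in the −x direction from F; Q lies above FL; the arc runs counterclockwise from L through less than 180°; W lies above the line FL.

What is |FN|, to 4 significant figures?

34.09

F is at the origin; FL is horizontal with |FL| = 41.9 and L on the −x side, so L = (-41.90, 0.000). Tangency of A1 to FL means the radius QL is perpendicular to FL, so Q = L + (0, 9.4) = (-41.90, 9.400). Since QN ⟂ NW (tangency), |QW| = √(9.4² + 35.0²) = 36.24 regardless of where N sits on A1. So W lies on both circle(F, 57.31) and circle(Q, 36.24); the above-FL intersection is W = (-35.42, 45.06). N is the foot of the tangent from W: N = (-32.53, 10.17).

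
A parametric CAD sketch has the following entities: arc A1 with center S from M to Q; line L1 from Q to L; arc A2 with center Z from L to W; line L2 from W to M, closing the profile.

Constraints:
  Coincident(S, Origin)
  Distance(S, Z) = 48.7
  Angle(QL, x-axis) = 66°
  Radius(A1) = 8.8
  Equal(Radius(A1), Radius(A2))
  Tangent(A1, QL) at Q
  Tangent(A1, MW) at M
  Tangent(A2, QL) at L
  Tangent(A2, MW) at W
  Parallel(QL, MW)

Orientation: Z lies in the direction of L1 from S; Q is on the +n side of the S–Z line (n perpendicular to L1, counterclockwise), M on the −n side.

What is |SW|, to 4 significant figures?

49.49

Tangency of A1 to both parallel lines with radius 8.8 puts Q and M at S ± 8.8·n: Q = (-8.039, 3.579), M = (8.039, -3.579). Equal radii place L and W the same way about Z: L = Z + 8.8·n = (11.77, 48.07), W = Z − 8.8·n = (27.85, 40.91). Then |SW| = |W − S| = 49.49.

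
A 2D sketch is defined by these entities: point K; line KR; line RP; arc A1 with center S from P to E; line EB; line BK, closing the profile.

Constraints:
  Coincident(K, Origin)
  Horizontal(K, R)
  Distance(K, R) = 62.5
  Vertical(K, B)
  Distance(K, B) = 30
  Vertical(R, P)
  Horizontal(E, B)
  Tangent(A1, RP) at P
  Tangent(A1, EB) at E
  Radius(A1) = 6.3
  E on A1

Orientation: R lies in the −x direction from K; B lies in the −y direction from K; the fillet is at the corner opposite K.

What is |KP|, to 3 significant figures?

66.8

K is at the origin; KR is horizontal with |KR| = 62.5 and R on the −x side, so R = (-62.5, 0.00). K and B share the same x with |KB| = 30.0 and B on the −y side, so B = (0.00, -30.0). The virtual corner opposite K is at (-62.5, -30.0). Tangency of A1 to RP means the radius SP is perpendicular to RP and A1 meets EB tangentially, so SE is at right angles to EB, with radius 6.3, so the center S sits 6.3 in from both sides at S = (-56.2, -23.7). That places the tangent points at P = (-62.5, -23.7) on RP and E = (-56.2, -30.0) on EB. Then |KP| = |P − K| = 66.8.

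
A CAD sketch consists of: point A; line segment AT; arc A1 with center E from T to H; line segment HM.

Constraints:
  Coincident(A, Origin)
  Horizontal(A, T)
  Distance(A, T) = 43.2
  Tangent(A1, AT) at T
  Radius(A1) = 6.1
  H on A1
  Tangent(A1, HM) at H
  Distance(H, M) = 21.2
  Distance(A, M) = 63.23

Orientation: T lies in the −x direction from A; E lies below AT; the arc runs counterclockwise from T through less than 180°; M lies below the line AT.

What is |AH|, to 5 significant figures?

48.423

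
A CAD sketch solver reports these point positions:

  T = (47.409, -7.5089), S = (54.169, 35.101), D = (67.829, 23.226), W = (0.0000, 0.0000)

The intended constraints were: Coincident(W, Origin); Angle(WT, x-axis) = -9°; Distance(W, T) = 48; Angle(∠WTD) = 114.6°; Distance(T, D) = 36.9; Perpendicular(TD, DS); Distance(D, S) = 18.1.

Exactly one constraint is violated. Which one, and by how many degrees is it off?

Perpendicular(TD, DS) — off by 7.40°.

W = (0.00, 0.00) ✓; WT at -9.000° ✓; |WT| = 48.00 ✓; ∠WTD = 114.6° ✓; |TD| = 36.90 ✓; ∠(TD, DS) = 82.60° ✗; |DS| = 18.10 ✓.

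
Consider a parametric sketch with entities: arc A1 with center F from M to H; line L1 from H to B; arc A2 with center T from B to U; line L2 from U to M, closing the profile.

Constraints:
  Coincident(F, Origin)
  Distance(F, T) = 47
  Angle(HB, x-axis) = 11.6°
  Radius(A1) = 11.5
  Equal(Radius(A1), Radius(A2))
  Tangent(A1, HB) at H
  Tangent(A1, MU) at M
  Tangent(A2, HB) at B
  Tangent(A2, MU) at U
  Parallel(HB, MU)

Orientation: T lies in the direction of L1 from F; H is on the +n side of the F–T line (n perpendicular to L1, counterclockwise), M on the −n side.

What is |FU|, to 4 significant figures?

48.39

Tangency of A1 to both parallel lines with radius 11.5 puts H and M at F ± 11.5·n: H = (-2.312, 11.27), M = (2.312, -11.27). Equal radii place B and U the same way about T: B = T + 11.5·n = (43.73, 20.72), U = T − 11.5·n = (48.35, -1.814). Then |FU| = |U − F| = 48.39.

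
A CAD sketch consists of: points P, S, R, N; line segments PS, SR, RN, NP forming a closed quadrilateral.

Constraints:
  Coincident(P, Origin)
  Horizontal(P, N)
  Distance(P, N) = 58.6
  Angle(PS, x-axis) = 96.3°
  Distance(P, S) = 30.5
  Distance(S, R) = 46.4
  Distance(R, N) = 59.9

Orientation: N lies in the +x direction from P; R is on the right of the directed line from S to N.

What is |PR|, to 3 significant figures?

15.9

Checks: |SR| = 46.40 ✓; |RN| = 59.90 ✓.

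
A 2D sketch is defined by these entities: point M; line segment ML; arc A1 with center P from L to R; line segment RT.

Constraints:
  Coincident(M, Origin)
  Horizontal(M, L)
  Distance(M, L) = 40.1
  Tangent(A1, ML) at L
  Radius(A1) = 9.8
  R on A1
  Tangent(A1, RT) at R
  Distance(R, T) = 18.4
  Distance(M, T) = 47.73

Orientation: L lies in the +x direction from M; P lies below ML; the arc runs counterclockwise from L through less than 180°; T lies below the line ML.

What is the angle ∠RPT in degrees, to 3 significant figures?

62.0°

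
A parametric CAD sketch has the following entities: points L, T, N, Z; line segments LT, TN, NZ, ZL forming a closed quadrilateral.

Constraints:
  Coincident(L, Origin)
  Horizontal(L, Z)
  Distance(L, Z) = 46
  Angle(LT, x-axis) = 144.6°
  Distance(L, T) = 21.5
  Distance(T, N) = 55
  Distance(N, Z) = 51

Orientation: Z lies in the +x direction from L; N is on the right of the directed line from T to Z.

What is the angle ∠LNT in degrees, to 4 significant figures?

14.49°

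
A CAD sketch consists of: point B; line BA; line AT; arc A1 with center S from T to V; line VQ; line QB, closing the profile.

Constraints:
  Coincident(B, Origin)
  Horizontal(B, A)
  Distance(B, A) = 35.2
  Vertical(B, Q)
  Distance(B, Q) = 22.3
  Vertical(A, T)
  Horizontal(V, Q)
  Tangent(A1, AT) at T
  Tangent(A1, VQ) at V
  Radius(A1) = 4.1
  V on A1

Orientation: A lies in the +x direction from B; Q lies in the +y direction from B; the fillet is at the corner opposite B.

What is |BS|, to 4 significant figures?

36.03

B is at the origin; B and A share the same y with |BA| = 35.2 and A on the +x side, so A = (35.20, 0.000). BQ is vertical with |BQ| = 22.3 and Q on the +y side, so Q = (0.000, 22.30). The virtual corner opposite B is at (35.20, 22.30). The tangent condition forces ST to be normal to AT and tangency of A1 to VQ means the radius SV is perpendicular to VQ, with radius 4.1, so the center S sits 4.1 in from both sides at S = (31.10, 18.20). Then |BS| = |S − B| = 36.03.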